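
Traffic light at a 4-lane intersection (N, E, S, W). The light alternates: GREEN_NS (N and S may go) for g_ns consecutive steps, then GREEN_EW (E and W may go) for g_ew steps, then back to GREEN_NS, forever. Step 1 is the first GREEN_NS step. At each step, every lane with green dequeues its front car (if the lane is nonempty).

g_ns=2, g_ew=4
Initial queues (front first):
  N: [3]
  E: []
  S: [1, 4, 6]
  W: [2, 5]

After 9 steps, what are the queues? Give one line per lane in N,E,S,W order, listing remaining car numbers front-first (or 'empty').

Step 1 [NS]: N:car3-GO,E:wait,S:car1-GO,W:wait | queues: N=0 E=0 S=2 W=2
Step 2 [NS]: N:empty,E:wait,S:car4-GO,W:wait | queues: N=0 E=0 S=1 W=2
Step 3 [EW]: N:wait,E:empty,S:wait,W:car2-GO | queues: N=0 E=0 S=1 W=1
Step 4 [EW]: N:wait,E:empty,S:wait,W:car5-GO | queues: N=0 E=0 S=1 W=0
Step 5 [EW]: N:wait,E:empty,S:wait,W:empty | queues: N=0 E=0 S=1 W=0
Step 6 [EW]: N:wait,E:empty,S:wait,W:empty | queues: N=0 E=0 S=1 W=0
Step 7 [NS]: N:empty,E:wait,S:car6-GO,W:wait | queues: N=0 E=0 S=0 W=0

N: empty
E: empty
S: empty
W: empty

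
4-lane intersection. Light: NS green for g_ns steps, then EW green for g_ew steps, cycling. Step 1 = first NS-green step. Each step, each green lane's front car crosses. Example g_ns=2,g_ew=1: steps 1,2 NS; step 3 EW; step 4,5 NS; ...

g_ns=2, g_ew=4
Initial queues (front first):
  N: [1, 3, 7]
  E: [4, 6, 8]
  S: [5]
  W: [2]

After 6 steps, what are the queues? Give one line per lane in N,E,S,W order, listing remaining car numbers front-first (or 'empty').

Step 1 [NS]: N:car1-GO,E:wait,S:car5-GO,W:wait | queues: N=2 E=3 S=0 W=1
Step 2 [NS]: N:car3-GO,E:wait,S:empty,W:wait | queues: N=1 E=3 S=0 W=1
Step 3 [EW]: N:wait,E:car4-GO,S:wait,W:car2-GO | queues: N=1 E=2 S=0 W=0
Step 4 [EW]: N:wait,E:car6-GO,S:wait,W:empty | queues: N=1 E=1 S=0 W=0
Step 5 [EW]: N:wait,E:car8-GO,S:wait,W:empty | queues: N=1 E=0 S=0 W=0
Step 6 [EW]: N:wait,E:empty,S:wait,W:empty | queues: N=1 E=0 S=0 W=0

N: 7
E: empty
S: empty
W: empty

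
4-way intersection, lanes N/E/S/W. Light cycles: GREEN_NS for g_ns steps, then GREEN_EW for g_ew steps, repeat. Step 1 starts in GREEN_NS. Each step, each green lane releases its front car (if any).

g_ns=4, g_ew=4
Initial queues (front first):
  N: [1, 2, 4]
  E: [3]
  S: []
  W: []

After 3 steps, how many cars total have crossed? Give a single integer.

Step 1 [NS]: N:car1-GO,E:wait,S:empty,W:wait | queues: N=2 E=1 S=0 W=0
Step 2 [NS]: N:car2-GO,E:wait,S:empty,W:wait | queues: N=1 E=1 S=0 W=0
Step 3 [NS]: N:car4-GO,E:wait,S:empty,W:wait | queues: N=0 E=1 S=0 W=0
Cars crossed by step 3: 3

Answer: 3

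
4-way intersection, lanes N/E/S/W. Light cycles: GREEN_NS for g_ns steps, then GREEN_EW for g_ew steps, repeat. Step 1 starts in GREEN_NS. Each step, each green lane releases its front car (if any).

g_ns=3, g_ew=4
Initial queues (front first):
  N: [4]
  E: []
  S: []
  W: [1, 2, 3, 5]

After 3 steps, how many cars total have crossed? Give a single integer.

Answer: 1

Derivation:
Step 1 [NS]: N:car4-GO,E:wait,S:empty,W:wait | queues: N=0 E=0 S=0 W=4
Step 2 [NS]: N:empty,E:wait,S:empty,W:wait | queues: N=0 E=0 S=0 W=4
Step 3 [NS]: N:empty,E:wait,S:empty,W:wait | queues: N=0 E=0 S=0 W=4
Cars crossed by step 3: 1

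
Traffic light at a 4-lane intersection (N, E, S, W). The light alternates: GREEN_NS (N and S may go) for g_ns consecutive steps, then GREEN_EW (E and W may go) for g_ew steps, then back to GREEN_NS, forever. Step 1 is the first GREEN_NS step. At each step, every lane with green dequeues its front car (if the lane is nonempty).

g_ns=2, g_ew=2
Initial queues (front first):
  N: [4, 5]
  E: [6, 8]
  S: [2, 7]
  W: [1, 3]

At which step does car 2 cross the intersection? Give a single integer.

Step 1 [NS]: N:car4-GO,E:wait,S:car2-GO,W:wait | queues: N=1 E=2 S=1 W=2
Step 2 [NS]: N:car5-GO,E:wait,S:car7-GO,W:wait | queues: N=0 E=2 S=0 W=2
Step 3 [EW]: N:wait,E:car6-GO,S:wait,W:car1-GO | queues: N=0 E=1 S=0 W=1
Step 4 [EW]: N:wait,E:car8-GO,S:wait,W:car3-GO | queues: N=0 E=0 S=0 W=0
Car 2 crosses at step 1

1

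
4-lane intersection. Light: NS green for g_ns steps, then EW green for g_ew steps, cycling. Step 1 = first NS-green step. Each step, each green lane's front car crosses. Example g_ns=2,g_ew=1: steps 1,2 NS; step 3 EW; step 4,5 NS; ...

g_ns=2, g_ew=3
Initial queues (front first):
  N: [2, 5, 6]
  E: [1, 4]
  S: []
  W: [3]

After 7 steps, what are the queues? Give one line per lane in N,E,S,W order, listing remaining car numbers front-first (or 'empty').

Step 1 [NS]: N:car2-GO,E:wait,S:empty,W:wait | queues: N=2 E=2 S=0 W=1
Step 2 [NS]: N:car5-GO,E:wait,S:empty,W:wait | queues: N=1 E=2 S=0 W=1
Step 3 [EW]: N:wait,E:car1-GO,S:wait,W:car3-GO | queues: N=1 E=1 S=0 W=0
Step 4 [EW]: N:wait,E:car4-GO,S:wait,W:empty | queues: N=1 E=0 S=0 W=0
Step 5 [EW]: N:wait,E:empty,S:wait,W:empty | queues: N=1 E=0 S=0 W=0
Step 6 [NS]: N:car6-GO,E:wait,S:empty,W:wait | queues: N=0 E=0 S=0 W=0

N: empty
E: empty
S: empty
W: empty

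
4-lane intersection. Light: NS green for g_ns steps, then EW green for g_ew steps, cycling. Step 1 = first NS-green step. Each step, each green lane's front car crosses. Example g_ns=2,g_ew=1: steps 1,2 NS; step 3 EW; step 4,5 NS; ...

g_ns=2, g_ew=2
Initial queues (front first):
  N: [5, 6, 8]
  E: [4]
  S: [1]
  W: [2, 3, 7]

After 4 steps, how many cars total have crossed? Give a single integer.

Step 1 [NS]: N:car5-GO,E:wait,S:car1-GO,W:wait | queues: N=2 E=1 S=0 W=3
Step 2 [NS]: N:car6-GO,E:wait,S:empty,W:wait | queues: N=1 E=1 S=0 W=3
Step 3 [EW]: N:wait,E:car4-GO,S:wait,W:car2-GO | queues: N=1 E=0 S=0 W=2
Step 4 [EW]: N:wait,E:empty,S:wait,W:car3-GO | queues: N=1 E=0 S=0 W=1
Cars crossed by step 4: 6

Answer: 6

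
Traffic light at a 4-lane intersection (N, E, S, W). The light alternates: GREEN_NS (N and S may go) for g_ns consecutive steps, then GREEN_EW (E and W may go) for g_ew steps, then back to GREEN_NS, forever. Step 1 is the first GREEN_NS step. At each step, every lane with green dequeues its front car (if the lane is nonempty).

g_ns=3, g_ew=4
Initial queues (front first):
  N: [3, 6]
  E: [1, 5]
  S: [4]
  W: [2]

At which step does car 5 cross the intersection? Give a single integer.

Step 1 [NS]: N:car3-GO,E:wait,S:car4-GO,W:wait | queues: N=1 E=2 S=0 W=1
Step 2 [NS]: N:car6-GO,E:wait,S:empty,W:wait | queues: N=0 E=2 S=0 W=1
Step 3 [NS]: N:empty,E:wait,S:empty,W:wait | queues: N=0 E=2 S=0 W=1
Step 4 [EW]: N:wait,E:car1-GO,S:wait,W:car2-GO | queues: N=0 E=1 S=0 W=0
Step 5 [EW]: N:wait,E:car5-GO,S:wait,W:empty | queues: N=0 E=0 S=0 W=0
Car 5 crosses at step 5

5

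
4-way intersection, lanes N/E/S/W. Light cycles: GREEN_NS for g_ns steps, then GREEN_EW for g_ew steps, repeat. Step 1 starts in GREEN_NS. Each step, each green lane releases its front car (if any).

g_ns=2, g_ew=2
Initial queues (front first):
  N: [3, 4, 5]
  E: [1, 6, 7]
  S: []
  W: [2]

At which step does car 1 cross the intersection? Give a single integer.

Step 1 [NS]: N:car3-GO,E:wait,S:empty,W:wait | queues: N=2 E=3 S=0 W=1
Step 2 [NS]: N:car4-GO,E:wait,S:empty,W:wait | queues: N=1 E=3 S=0 W=1
Step 3 [EW]: N:wait,E:car1-GO,S:wait,W:car2-GO | queues: N=1 E=2 S=0 W=0
Step 4 [EW]: N:wait,E:car6-GO,S:wait,W:empty | queues: N=1 E=1 S=0 W=0
Step 5 [NS]: N:car5-GO,E:wait,S:empty,W:wait | queues: N=0 E=1 S=0 W=0
Step 6 [NS]: N:empty,E:wait,S:empty,W:wait | queues: N=0 E=1 S=0 W=0
Step 7 [EW]: N:wait,E:car7-GO,S:wait,W:empty | queues: N=0 E=0 S=0 W=0
Car 1 crosses at step 3

3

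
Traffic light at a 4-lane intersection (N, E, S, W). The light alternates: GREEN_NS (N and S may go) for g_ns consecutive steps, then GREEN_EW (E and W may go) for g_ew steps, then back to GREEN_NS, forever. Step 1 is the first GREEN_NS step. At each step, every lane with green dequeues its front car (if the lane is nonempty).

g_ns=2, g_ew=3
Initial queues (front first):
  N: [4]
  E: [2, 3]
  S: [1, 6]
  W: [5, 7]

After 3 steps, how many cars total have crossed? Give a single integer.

Step 1 [NS]: N:car4-GO,E:wait,S:car1-GO,W:wait | queues: N=0 E=2 S=1 W=2
Step 2 [NS]: N:empty,E:wait,S:car6-GO,W:wait | queues: N=0 E=2 S=0 W=2
Step 3 [EW]: N:wait,E:car2-GO,S:wait,W:car5-GO | queues: N=0 E=1 S=0 W=1
Cars crossed by step 3: 5

Answer: 5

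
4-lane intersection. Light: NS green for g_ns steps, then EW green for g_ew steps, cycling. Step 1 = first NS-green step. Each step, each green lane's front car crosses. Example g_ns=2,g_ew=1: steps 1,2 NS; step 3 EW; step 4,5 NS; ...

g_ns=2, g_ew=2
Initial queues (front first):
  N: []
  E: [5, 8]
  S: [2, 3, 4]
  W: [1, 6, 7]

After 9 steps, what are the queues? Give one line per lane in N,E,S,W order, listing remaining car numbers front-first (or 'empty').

Step 1 [NS]: N:empty,E:wait,S:car2-GO,W:wait | queues: N=0 E=2 S=2 W=3
Step 2 [NS]: N:empty,E:wait,S:car3-GO,W:wait | queues: N=0 E=2 S=1 W=3
Step 3 [EW]: N:wait,E:car5-GO,S:wait,W:car1-GO | queues: N=0 E=1 S=1 W=2
Step 4 [EW]: N:wait,E:car8-GO,S:wait,W:car6-GO | queues: N=0 E=0 S=1 W=1
Step 5 [NS]: N:empty,E:wait,S:car4-GO,W:wait | queues: N=0 E=0 S=0 W=1
Step 6 [NS]: N:empty,E:wait,S:empty,W:wait | queues: N=0 E=0 S=0 W=1
Step 7 [EW]: N:wait,E:empty,S:wait,W:car7-GO | queues: N=0 E=0 S=0 W=0

N: empty
E: empty
S: empty
W: empty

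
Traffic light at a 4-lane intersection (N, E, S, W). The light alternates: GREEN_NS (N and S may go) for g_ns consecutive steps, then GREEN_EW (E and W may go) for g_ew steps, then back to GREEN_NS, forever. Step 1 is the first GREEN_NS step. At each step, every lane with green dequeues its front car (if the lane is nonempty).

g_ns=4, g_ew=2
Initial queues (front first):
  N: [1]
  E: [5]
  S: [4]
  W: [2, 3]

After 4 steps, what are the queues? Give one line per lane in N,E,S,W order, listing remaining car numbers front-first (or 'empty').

Step 1 [NS]: N:car1-GO,E:wait,S:car4-GO,W:wait | queues: N=0 E=1 S=0 W=2
Step 2 [NS]: N:empty,E:wait,S:empty,W:wait | queues: N=0 E=1 S=0 W=2
Step 3 [NS]: N:empty,E:wait,S:empty,W:wait | queues: N=0 E=1 S=0 W=2
Step 4 [NS]: N:empty,E:wait,S:empty,W:wait | queues: N=0 E=1 S=0 W=2

N: empty
E: 5
S: empty
W: 2 3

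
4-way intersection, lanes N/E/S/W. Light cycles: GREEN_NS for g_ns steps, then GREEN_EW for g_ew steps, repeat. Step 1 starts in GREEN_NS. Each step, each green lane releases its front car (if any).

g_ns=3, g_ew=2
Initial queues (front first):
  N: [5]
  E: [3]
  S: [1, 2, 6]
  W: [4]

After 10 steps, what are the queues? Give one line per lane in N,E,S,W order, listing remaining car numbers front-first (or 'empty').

Step 1 [NS]: N:car5-GO,E:wait,S:car1-GO,W:wait | queues: N=0 E=1 S=2 W=1
Step 2 [NS]: N:empty,E:wait,S:car2-GO,W:wait | queues: N=0 E=1 S=1 W=1
Step 3 [NS]: N:empty,E:wait,S:car6-GO,W:wait | queues: N=0 E=1 S=0 W=1
Step 4 [EW]: N:wait,E:car3-GO,S:wait,W:car4-GO | queues: N=0 E=0 S=0 W=0

N: empty
E: empty
S: empty
W: empty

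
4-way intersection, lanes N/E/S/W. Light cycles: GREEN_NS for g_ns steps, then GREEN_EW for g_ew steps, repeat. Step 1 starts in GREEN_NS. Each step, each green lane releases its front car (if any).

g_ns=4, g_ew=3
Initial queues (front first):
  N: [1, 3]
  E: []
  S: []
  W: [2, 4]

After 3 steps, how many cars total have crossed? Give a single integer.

Answer: 2

Derivation:
Step 1 [NS]: N:car1-GO,E:wait,S:empty,W:wait | queues: N=1 E=0 S=0 W=2
Step 2 [NS]: N:car3-GO,E:wait,S:empty,W:wait | queues: N=0 E=0 S=0 W=2
Step 3 [NS]: N:empty,E:wait,S:empty,W:wait | queues: N=0 E=0 S=0 W=2
Cars crossed by step 3: 2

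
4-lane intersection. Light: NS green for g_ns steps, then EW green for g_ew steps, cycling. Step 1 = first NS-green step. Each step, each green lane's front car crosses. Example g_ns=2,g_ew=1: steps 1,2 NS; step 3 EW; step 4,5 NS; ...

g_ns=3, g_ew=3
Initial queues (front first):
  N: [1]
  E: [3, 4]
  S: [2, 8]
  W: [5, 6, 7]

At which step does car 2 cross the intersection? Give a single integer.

Step 1 [NS]: N:car1-GO,E:wait,S:car2-GO,W:wait | queues: N=0 E=2 S=1 W=3
Step 2 [NS]: N:empty,E:wait,S:car8-GO,W:wait | queues: N=0 E=2 S=0 W=3
Step 3 [NS]: N:empty,E:wait,S:empty,W:wait | queues: N=0 E=2 S=0 W=3
Step 4 [EW]: N:wait,E:car3-GO,S:wait,W:car5-GO | queues: N=0 E=1 S=0 W=2
Step 5 [EW]: N:wait,E:car4-GO,S:wait,W:car6-GO | queues: N=0 E=0 S=0 W=1
Step 6 [EW]: N:wait,E:empty,S:wait,W:car7-GO | queues: N=0 E=0 S=0 W=0
Car 2 crosses at step 1

1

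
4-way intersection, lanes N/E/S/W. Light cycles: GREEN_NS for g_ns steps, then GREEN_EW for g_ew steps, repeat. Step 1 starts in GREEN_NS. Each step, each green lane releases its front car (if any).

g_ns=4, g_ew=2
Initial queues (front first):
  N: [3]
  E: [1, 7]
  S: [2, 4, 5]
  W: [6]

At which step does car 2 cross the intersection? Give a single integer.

Step 1 [NS]: N:car3-GO,E:wait,S:car2-GO,W:wait | queues: N=0 E=2 S=2 W=1
Step 2 [NS]: N:empty,E:wait,S:car4-GO,W:wait | queues: N=0 E=2 S=1 W=1
Step 3 [NS]: N:empty,E:wait,S:car5-GO,W:wait | queues: N=0 E=2 S=0 W=1
Step 4 [NS]: N:empty,E:wait,S:empty,W:wait | queues: N=0 E=2 S=0 W=1
Step 5 [EW]: N:wait,E:car1-GO,S:wait,W:car6-GO | queues: N=0 E=1 S=0 W=0
Step 6 [EW]: N:wait,E:car7-GO,S:wait,W:empty | queues: N=0 E=0 S=0 W=0
Car 2 crosses at step 1

1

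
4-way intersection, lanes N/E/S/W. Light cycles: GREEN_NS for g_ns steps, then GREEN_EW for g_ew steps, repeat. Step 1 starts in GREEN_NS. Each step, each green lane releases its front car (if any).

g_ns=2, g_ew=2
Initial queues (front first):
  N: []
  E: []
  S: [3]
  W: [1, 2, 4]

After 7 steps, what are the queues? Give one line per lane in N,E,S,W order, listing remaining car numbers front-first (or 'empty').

Step 1 [NS]: N:empty,E:wait,S:car3-GO,W:wait | queues: N=0 E=0 S=0 W=3
Step 2 [NS]: N:empty,E:wait,S:empty,W:wait | queues: N=0 E=0 S=0 W=3
Step 3 [EW]: N:wait,E:empty,S:wait,W:car1-GO | queues: N=0 E=0 S=0 W=2
Step 4 [EW]: N:wait,E:empty,S:wait,W:car2-GO | queues: N=0 E=0 S=0 W=1
Step 5 [NS]: N:empty,E:wait,S:empty,W:wait | queues: N=0 E=0 S=0 W=1
Step 6 [NS]: N:empty,E:wait,S:empty,W:wait | queues: N=0 E=0 S=0 W=1
Step 7 [EW]: N:wait,E:empty,S:wait,W:car4-GO | queues: N=0 E=0 S=0 W=0

N: empty
E: empty
S: empty
W: empty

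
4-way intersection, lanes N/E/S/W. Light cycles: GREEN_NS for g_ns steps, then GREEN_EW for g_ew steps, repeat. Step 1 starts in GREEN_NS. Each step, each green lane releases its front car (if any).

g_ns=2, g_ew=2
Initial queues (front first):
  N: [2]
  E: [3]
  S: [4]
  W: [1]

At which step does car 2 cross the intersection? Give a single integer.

Step 1 [NS]: N:car2-GO,E:wait,S:car4-GO,W:wait | queues: N=0 E=1 S=0 W=1
Step 2 [NS]: N:empty,E:wait,S:empty,W:wait | queues: N=0 E=1 S=0 W=1
Step 3 [EW]: N:wait,E:car3-GO,S:wait,W:car1-GO | queues: N=0 E=0 S=0 W=0
Car 2 crosses at step 1

1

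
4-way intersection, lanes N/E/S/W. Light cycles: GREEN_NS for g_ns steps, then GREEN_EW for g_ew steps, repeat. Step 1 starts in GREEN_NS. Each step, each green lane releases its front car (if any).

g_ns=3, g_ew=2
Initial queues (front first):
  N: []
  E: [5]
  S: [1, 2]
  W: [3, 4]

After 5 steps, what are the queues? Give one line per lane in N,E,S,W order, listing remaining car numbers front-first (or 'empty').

Step 1 [NS]: N:empty,E:wait,S:car1-GO,W:wait | queues: N=0 E=1 S=1 W=2
Step 2 [NS]: N:empty,E:wait,S:car2-GO,W:wait | queues: N=0 E=1 S=0 W=2
Step 3 [NS]: N:empty,E:wait,S:empty,W:wait | queues: N=0 E=1 S=0 W=2
Step 4 [EW]: N:wait,E:car5-GO,S:wait,W:car3-GO | queues: N=0 E=0 S=0 W=1
Step 5 [EW]: N:wait,E:empty,S:wait,W:car4-GO | queues: N=0 E=0 S=0 W=0

N: empty
E: empty
S: empty
W: empty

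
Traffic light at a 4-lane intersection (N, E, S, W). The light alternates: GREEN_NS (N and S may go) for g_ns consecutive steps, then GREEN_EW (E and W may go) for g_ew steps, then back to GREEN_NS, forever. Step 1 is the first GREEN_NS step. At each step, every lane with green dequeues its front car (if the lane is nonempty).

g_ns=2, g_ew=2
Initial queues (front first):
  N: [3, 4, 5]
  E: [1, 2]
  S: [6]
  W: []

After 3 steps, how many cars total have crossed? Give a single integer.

Answer: 4

Derivation:
Step 1 [NS]: N:car3-GO,E:wait,S:car6-GO,W:wait | queues: N=2 E=2 S=0 W=0
Step 2 [NS]: N:car4-GO,E:wait,S:empty,W:wait | queues: N=1 E=2 S=0 W=0
Step 3 [EW]: N:wait,E:car1-GO,S:wait,W:empty | queues: N=1 E=1 S=0 W=0
Cars crossed by step 3: 4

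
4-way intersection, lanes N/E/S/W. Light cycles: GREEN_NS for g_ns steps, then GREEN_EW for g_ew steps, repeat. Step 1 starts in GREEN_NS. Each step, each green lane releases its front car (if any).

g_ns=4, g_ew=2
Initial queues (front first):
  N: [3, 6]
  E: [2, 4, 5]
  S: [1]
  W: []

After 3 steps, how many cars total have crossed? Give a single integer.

Answer: 3

Derivation:
Step 1 [NS]: N:car3-GO,E:wait,S:car1-GO,W:wait | queues: N=1 E=3 S=0 W=0
Step 2 [NS]: N:car6-GO,E:wait,S:empty,W:wait | queues: N=0 E=3 S=0 W=0
Step 3 [NS]: N:empty,E:wait,S:empty,W:wait | queues: N=0 E=3 S=0 W=0
Cars crossed by step 3: 3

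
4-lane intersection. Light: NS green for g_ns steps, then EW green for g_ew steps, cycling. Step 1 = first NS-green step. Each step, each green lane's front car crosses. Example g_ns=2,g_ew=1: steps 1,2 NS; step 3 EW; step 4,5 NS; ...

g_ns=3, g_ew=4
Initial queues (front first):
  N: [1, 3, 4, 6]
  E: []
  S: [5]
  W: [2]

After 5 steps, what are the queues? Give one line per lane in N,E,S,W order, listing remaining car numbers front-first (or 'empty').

Step 1 [NS]: N:car1-GO,E:wait,S:car5-GO,W:wait | queues: N=3 E=0 S=0 W=1
Step 2 [NS]: N:car3-GO,E:wait,S:empty,W:wait | queues: N=2 E=0 S=0 W=1
Step 3 [NS]: N:car4-GO,E:wait,S:empty,W:wait | queues: N=1 E=0 S=0 W=1
Step 4 [EW]: N:wait,E:empty,S:wait,W:car2-GO | queues: N=1 E=0 S=0 W=0
Step 5 [EW]: N:wait,E:empty,S:wait,W:empty | queues: N=1 E=0 S=0 W=0

N: 6
E: empty
S: empty
W: empty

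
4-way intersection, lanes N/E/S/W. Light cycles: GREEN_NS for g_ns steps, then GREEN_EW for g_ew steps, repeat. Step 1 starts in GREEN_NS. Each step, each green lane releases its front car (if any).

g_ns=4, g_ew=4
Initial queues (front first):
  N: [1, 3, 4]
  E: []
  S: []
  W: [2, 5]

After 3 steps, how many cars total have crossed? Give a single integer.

Step 1 [NS]: N:car1-GO,E:wait,S:empty,W:wait | queues: N=2 E=0 S=0 W=2
Step 2 [NS]: N:car3-GO,E:wait,S:empty,W:wait | queues: N=1 E=0 S=0 W=2
Step 3 [NS]: N:car4-GO,E:wait,S:empty,W:wait | queues: N=0 E=0 S=0 W=2
Cars crossed by step 3: 3

Answer: 3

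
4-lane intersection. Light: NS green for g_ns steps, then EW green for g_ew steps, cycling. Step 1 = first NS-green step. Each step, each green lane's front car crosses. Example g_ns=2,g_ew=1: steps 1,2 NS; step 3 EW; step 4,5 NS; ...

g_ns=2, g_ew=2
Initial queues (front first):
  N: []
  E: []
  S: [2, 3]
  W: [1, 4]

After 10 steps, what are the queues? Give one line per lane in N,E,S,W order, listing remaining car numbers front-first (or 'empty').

Step 1 [NS]: N:empty,E:wait,S:car2-GO,W:wait | queues: N=0 E=0 S=1 W=2
Step 2 [NS]: N:empty,E:wait,S:car3-GO,W:wait | queues: N=0 E=0 S=0 W=2
Step 3 [EW]: N:wait,E:empty,S:wait,W:car1-GO | queues: N=0 E=0 S=0 W=1
Step 4 [EW]: N:wait,E:empty,S:wait,W:car4-GO | queues: N=0 E=0 S=0 W=0

N: empty
E: empty
S: empty
W: empty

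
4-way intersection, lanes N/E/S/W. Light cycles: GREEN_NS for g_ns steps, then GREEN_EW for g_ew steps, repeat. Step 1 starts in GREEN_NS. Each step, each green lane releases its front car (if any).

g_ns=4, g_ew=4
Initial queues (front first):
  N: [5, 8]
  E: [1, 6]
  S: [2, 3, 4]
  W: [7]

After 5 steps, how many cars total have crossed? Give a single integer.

Step 1 [NS]: N:car5-GO,E:wait,S:car2-GO,W:wait | queues: N=1 E=2 S=2 W=1
Step 2 [NS]: N:car8-GO,E:wait,S:car3-GO,W:wait | queues: N=0 E=2 S=1 W=1
Step 3 [NS]: N:empty,E:wait,S:car4-GO,W:wait | queues: N=0 E=2 S=0 W=1
Step 4 [NS]: N:empty,E:wait,S:empty,W:wait | queues: N=0 E=2 S=0 W=1
Step 5 [EW]: N:wait,E:car1-GO,S:wait,W:car7-GO | queues: N=0 E=1 S=0 W=0
Cars crossed by step 5: 7

Answer: 7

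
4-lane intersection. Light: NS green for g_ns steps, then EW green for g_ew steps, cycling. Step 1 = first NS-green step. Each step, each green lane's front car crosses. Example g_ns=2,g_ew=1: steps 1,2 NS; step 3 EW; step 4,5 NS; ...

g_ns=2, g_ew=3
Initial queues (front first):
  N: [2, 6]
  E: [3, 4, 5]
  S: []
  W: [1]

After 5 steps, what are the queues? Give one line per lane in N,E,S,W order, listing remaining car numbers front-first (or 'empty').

Step 1 [NS]: N:car2-GO,E:wait,S:empty,W:wait | queues: N=1 E=3 S=0 W=1
Step 2 [NS]: N:car6-GO,E:wait,S:empty,W:wait | queues: N=0 E=3 S=0 W=1
Step 3 [EW]: N:wait,E:car3-GO,S:wait,W:car1-GO | queues: N=0 E=2 S=0 W=0
Step 4 [EW]: N:wait,E:car4-GO,S:wait,W:empty | queues: N=0 E=1 S=0 W=0
Step 5 [EW]: N:wait,E:car5-GO,S:wait,W:empty | queues: N=0 E=0 S=0 W=0

N: empty
E: empty
S: empty
W: empty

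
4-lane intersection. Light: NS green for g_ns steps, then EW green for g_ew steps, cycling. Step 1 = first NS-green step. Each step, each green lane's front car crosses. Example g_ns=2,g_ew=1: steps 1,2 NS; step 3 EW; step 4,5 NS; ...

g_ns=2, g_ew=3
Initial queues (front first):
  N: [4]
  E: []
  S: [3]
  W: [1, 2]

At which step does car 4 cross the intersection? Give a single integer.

Step 1 [NS]: N:car4-GO,E:wait,S:car3-GO,W:wait | queues: N=0 E=0 S=0 W=2
Step 2 [NS]: N:empty,E:wait,S:empty,W:wait | queues: N=0 E=0 S=0 W=2
Step 3 [EW]: N:wait,E:empty,S:wait,W:car1-GO | queues: N=0 E=0 S=0 W=1
Step 4 [EW]: N:wait,E:empty,S:wait,W:car2-GO | queues: N=0 E=0 S=0 W=0
Car 4 crosses at step 1

1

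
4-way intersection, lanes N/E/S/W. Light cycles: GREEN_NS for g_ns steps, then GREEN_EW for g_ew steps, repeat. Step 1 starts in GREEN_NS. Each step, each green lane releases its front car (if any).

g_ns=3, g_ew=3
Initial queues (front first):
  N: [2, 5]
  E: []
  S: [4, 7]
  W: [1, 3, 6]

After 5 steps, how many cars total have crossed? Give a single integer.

Step 1 [NS]: N:car2-GO,E:wait,S:car4-GO,W:wait | queues: N=1 E=0 S=1 W=3
Step 2 [NS]: N:car5-GO,E:wait,S:car7-GO,W:wait | queues: N=0 E=0 S=0 W=3
Step 3 [NS]: N:empty,E:wait,S:empty,W:wait | queues: N=0 E=0 S=0 W=3
Step 4 [EW]: N:wait,E:empty,S:wait,W:car1-GO | queues: N=0 E=0 S=0 W=2
Step 5 [EW]: N:wait,E:empty,S:wait,W:car3-GO | queues: N=0 E=0 S=0 W=1
Cars crossed by step 5: 6

Answer: 6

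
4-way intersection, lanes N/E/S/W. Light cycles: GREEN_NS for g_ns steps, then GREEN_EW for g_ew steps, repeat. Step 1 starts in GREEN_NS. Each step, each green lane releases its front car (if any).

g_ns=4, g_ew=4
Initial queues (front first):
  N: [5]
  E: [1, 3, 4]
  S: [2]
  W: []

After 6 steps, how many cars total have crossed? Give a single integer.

Answer: 4

Derivation:
Step 1 [NS]: N:car5-GO,E:wait,S:car2-GO,W:wait | queues: N=0 E=3 S=0 W=0
Step 2 [NS]: N:empty,E:wait,S:empty,W:wait | queues: N=0 E=3 S=0 W=0
Step 3 [NS]: N:empty,E:wait,S:empty,W:wait | queues: N=0 E=3 S=0 W=0
Step 4 [NS]: N:empty,E:wait,S:empty,W:wait | queues: N=0 E=3 S=0 W=0
Step 5 [EW]: N:wait,E:car1-GO,S:wait,W:empty | queues: N=0 E=2 S=0 W=0
Step 6 [EW]: N:wait,E:car3-GO,S:wait,W:empty | queues: N=0 E=1 S=0 W=0
Cars crossed by step 6: 4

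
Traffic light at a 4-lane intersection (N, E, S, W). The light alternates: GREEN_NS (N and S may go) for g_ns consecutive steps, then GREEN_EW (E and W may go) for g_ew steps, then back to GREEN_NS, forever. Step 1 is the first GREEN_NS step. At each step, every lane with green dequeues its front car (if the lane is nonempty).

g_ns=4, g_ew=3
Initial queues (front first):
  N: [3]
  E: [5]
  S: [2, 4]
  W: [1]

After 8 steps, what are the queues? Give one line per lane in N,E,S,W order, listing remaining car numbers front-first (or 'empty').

Step 1 [NS]: N:car3-GO,E:wait,S:car2-GO,W:wait | queues: N=0 E=1 S=1 W=1
Step 2 [NS]: N:empty,E:wait,S:car4-GO,W:wait | queues: N=0 E=1 S=0 W=1
Step 3 [NS]: N:empty,E:wait,S:empty,W:wait | queues: N=0 E=1 S=0 W=1
Step 4 [NS]: N:empty,E:wait,S:empty,W:wait | queues: N=0 E=1 S=0 W=1
Step 5 [EW]: N:wait,E:car5-GO,S:wait,W:car1-GO | queues: N=0 E=0 S=0 W=0

N: empty
E: empty
S: empty
W: empty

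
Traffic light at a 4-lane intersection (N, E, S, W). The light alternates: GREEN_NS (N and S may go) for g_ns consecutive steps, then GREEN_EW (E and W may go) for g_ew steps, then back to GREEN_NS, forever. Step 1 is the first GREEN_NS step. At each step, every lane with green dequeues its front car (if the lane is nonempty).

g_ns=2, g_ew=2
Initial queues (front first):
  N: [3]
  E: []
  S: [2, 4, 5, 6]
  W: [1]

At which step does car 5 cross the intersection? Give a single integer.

Step 1 [NS]: N:car3-GO,E:wait,S:car2-GO,W:wait | queues: N=0 E=0 S=3 W=1
Step 2 [NS]: N:empty,E:wait,S:car4-GO,W:wait | queues: N=0 E=0 S=2 W=1
Step 3 [EW]: N:wait,E:empty,S:wait,W:car1-GO | queues: N=0 E=0 S=2 W=0
Step 4 [EW]: N:wait,E:empty,S:wait,W:empty | queues: N=0 E=0 S=2 W=0
Step 5 [NS]: N:empty,E:wait,S:car5-GO,W:wait | queues: N=0 E=0 S=1 W=0
Step 6 [NS]: N:empty,E:wait,S:car6-GO,W:wait | queues: N=0 E=0 S=0 W=0
Car 5 crosses at step 5

5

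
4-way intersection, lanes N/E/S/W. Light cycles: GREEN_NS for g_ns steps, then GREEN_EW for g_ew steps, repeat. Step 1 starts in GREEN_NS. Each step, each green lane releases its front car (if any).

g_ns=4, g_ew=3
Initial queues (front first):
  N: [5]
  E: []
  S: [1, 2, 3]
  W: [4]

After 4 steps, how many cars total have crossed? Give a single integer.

Step 1 [NS]: N:car5-GO,E:wait,S:car1-GO,W:wait | queues: N=0 E=0 S=2 W=1
Step 2 [NS]: N:empty,E:wait,S:car2-GO,W:wait | queues: N=0 E=0 S=1 W=1
Step 3 [NS]: N:empty,E:wait,S:car3-GO,W:wait | queues: N=0 E=0 S=0 W=1
Step 4 [NS]: N:empty,E:wait,S:empty,W:wait | queues: N=0 E=0 S=0 W=1
Cars crossed by step 4: 4

Answer: 4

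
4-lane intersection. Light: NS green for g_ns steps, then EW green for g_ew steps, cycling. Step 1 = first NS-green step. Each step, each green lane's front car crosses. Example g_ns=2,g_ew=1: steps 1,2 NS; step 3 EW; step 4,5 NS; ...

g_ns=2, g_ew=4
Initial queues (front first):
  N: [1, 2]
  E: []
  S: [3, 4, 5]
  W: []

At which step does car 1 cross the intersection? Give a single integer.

Step 1 [NS]: N:car1-GO,E:wait,S:car3-GO,W:wait | queues: N=1 E=0 S=2 W=0
Step 2 [NS]: N:car2-GO,E:wait,S:car4-GO,W:wait | queues: N=0 E=0 S=1 W=0
Step 3 [EW]: N:wait,E:empty,S:wait,W:empty | queues: N=0 E=0 S=1 W=0
Step 4 [EW]: N:wait,E:empty,S:wait,W:empty | queues: N=0 E=0 S=1 W=0
Step 5 [EW]: N:wait,E:empty,S:wait,W:empty | queues: N=0 E=0 S=1 W=0
Step 6 [EW]: N:wait,E:empty,S:wait,W:empty | queues: N=0 E=0 S=1 W=0
Step 7 [NS]: N:empty,E:wait,S:car5-GO,W:wait | queues: N=0 E=0 S=0 W=0
Car 1 crosses at step 1

1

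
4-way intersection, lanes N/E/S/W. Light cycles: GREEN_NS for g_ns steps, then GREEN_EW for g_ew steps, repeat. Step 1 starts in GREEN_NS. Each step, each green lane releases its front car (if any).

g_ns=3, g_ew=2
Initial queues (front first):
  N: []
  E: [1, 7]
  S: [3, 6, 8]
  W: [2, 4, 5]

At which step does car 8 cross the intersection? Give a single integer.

Step 1 [NS]: N:empty,E:wait,S:car3-GO,W:wait | queues: N=0 E=2 S=2 W=3
Step 2 [NS]: N:empty,E:wait,S:car6-GO,W:wait | queues: N=0 E=2 S=1 W=3
Step 3 [NS]: N:empty,E:wait,S:car8-GO,W:wait | queues: N=0 E=2 S=0 W=3
Step 4 [EW]: N:wait,E:car1-GO,S:wait,W:car2-GO | queues: N=0 E=1 S=0 W=2
Step 5 [EW]: N:wait,E:car7-GO,S:wait,W:car4-GO | queues: N=0 E=0 S=0 W=1
Step 6 [NS]: N:empty,E:wait,S:empty,W:wait | queues: N=0 E=0 S=0 W=1
Step 7 [NS]: N:empty,E:wait,S:empty,W:wait | queues: N=0 E=0 S=0 W=1
Step 8 [NS]: N:empty,E:wait,S:empty,W:wait | queues: N=0 E=0 S=0 W=1
Step 9 [EW]: N:wait,E:empty,S:wait,W:car5-GO | queues: N=0 E=0 S=0 W=0
Car 8 crosses at step 3

3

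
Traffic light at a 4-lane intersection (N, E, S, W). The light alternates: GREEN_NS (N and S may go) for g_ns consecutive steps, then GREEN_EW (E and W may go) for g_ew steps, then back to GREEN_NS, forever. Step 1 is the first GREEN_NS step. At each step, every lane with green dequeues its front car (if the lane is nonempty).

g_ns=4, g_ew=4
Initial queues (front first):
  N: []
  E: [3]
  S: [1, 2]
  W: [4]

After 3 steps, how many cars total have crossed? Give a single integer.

Step 1 [NS]: N:empty,E:wait,S:car1-GO,W:wait | queues: N=0 E=1 S=1 W=1
Step 2 [NS]: N:empty,E:wait,S:car2-GO,W:wait | queues: N=0 E=1 S=0 W=1
Step 3 [NS]: N:empty,E:wait,S:empty,W:wait | queues: N=0 E=1 S=0 W=1
Cars crossed by step 3: 2

Answer: 2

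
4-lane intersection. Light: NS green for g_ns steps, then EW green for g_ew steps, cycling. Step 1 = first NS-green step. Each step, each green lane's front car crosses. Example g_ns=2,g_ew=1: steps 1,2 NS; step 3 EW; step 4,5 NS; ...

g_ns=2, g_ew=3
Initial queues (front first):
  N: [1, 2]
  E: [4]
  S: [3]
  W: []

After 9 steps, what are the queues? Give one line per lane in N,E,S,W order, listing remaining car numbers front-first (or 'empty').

Step 1 [NS]: N:car1-GO,E:wait,S:car3-GO,W:wait | queues: N=1 E=1 S=0 W=0
Step 2 [NS]: N:car2-GO,E:wait,S:empty,W:wait | queues: N=0 E=1 S=0 W=0
Step 3 [EW]: N:wait,E:car4-GO,S:wait,W:empty | queues: N=0 E=0 S=0 W=0

N: empty
E: empty
S: empty
W: empty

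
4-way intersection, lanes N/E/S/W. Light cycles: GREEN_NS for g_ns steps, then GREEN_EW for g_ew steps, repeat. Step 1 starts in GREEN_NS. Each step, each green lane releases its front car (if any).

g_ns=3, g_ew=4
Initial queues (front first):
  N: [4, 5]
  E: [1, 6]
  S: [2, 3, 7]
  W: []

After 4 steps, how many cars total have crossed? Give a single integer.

Step 1 [NS]: N:car4-GO,E:wait,S:car2-GO,W:wait | queues: N=1 E=2 S=2 W=0
Step 2 [NS]: N:car5-GO,E:wait,S:car3-GO,W:wait | queues: N=0 E=2 S=1 W=0
Step 3 [NS]: N:empty,E:wait,S:car7-GO,W:wait | queues: N=0 E=2 S=0 W=0
Step 4 [EW]: N:wait,E:car1-GO,S:wait,W:empty | queues: N=0 E=1 S=0 W=0
Cars crossed by step 4: 6

Answer: 6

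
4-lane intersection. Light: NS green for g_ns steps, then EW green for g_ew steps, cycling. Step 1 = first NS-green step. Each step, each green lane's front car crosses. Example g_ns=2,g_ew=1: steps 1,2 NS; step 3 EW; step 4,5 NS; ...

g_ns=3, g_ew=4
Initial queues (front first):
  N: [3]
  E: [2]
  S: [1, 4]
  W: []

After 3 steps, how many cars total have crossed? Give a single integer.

Step 1 [NS]: N:car3-GO,E:wait,S:car1-GO,W:wait | queues: N=0 E=1 S=1 W=0
Step 2 [NS]: N:empty,E:wait,S:car4-GO,W:wait | queues: N=0 E=1 S=0 W=0
Step 3 [NS]: N:empty,E:wait,S:empty,W:wait | queues: N=0 E=1 S=0 W=0
Cars crossed by step 3: 3

Answer: 3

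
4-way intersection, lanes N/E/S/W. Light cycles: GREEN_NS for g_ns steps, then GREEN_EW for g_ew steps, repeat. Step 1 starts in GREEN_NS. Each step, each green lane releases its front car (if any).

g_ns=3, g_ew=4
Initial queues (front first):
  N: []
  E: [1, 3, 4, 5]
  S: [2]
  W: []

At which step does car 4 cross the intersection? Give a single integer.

Step 1 [NS]: N:empty,E:wait,S:car2-GO,W:wait | queues: N=0 E=4 S=0 W=0
Step 2 [NS]: N:empty,E:wait,S:empty,W:wait | queues: N=0 E=4 S=0 W=0
Step 3 [NS]: N:empty,E:wait,S:empty,W:wait | queues: N=0 E=4 S=0 W=0
Step 4 [EW]: N:wait,E:car1-GO,S:wait,W:empty | queues: N=0 E=3 S=0 W=0
Step 5 [EW]: N:wait,E:car3-GO,S:wait,W:empty | queues: N=0 E=2 S=0 W=0
Step 6 [EW]: N:wait,E:car4-GO,S:wait,W:empty | queues: N=0 E=1 S=0 W=0
Step 7 [EW]: N:wait,E:car5-GO,S:wait,W:empty | queues: N=0 E=0 S=0 W=0
Car 4 crosses at step 6

6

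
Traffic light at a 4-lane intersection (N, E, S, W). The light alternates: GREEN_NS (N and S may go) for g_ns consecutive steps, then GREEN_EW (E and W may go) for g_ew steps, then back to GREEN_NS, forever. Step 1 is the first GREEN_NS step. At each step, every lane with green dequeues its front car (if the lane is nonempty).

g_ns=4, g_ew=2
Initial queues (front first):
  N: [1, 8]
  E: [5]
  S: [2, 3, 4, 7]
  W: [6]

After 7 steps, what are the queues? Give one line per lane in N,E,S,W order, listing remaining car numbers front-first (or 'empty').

Step 1 [NS]: N:car1-GO,E:wait,S:car2-GO,W:wait | queues: N=1 E=1 S=3 W=1
Step 2 [NS]: N:car8-GO,E:wait,S:car3-GO,W:wait | queues: N=0 E=1 S=2 W=1
Step 3 [NS]: N:empty,E:wait,S:car4-GO,W:wait | queues: N=0 E=1 S=1 W=1
Step 4 [NS]: N:empty,E:wait,S:car7-GO,W:wait | queues: N=0 E=1 S=0 W=1
Step 5 [EW]: N:wait,E:car5-GO,S:wait,W:car6-GO | queues: N=0 E=0 S=0 W=0

N: empty
E: empty
S: empty
W: empty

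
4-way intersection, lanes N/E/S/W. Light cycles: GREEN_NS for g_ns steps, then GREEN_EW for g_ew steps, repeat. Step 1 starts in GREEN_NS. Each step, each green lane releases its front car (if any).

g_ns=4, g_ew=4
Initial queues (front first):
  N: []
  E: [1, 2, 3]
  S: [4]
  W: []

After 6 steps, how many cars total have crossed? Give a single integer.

Step 1 [NS]: N:empty,E:wait,S:car4-GO,W:wait | queues: N=0 E=3 S=0 W=0
Step 2 [NS]: N:empty,E:wait,S:empty,W:wait | queues: N=0 E=3 S=0 W=0
Step 3 [NS]: N:empty,E:wait,S:empty,W:wait | queues: N=0 E=3 S=0 W=0
Step 4 [NS]: N:empty,E:wait,S:empty,W:wait | queues: N=0 E=3 S=0 W=0
Step 5 [EW]: N:wait,E:car1-GO,S:wait,W:empty | queues: N=0 E=2 S=0 W=0
Step 6 [EW]: N:wait,E:car2-GO,S:wait,W:empty | queues: N=0 E=1 S=0 W=0
Cars crossed by step 6: 3

Answer: 3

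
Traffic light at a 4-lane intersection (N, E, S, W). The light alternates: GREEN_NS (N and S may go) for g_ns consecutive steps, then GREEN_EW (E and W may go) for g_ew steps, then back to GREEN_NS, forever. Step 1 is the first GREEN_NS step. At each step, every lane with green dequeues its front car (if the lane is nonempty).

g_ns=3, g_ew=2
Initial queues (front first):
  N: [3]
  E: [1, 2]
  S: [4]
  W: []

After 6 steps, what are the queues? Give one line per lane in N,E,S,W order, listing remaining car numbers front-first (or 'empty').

Step 1 [NS]: N:car3-GO,E:wait,S:car4-GO,W:wait | queues: N=0 E=2 S=0 W=0
Step 2 [NS]: N:empty,E:wait,S:empty,W:wait | queues: N=0 E=2 S=0 W=0
Step 3 [NS]: N:empty,E:wait,S:empty,W:wait | queues: N=0 E=2 S=0 W=0
Step 4 [EW]: N:wait,E:car1-GO,S:wait,W:empty | queues: N=0 E=1 S=0 W=0
Step 5 [EW]: N:wait,E:car2-GO,S:wait,W:empty | queues: N=0 E=0 S=0 W=0

N: empty
E: empty
S: empty
W: empty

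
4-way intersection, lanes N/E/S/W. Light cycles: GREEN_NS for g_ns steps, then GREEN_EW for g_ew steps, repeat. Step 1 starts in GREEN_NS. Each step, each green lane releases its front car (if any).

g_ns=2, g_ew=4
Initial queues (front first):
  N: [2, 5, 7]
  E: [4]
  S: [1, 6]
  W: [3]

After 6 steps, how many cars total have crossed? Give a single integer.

Step 1 [NS]: N:car2-GO,E:wait,S:car1-GO,W:wait | queues: N=2 E=1 S=1 W=1
Step 2 [NS]: N:car5-GO,E:wait,S:car6-GO,W:wait | queues: N=1 E=1 S=0 W=1
Step 3 [EW]: N:wait,E:car4-GO,S:wait,W:car3-GO | queues: N=1 E=0 S=0 W=0
Step 4 [EW]: N:wait,E:empty,S:wait,W:empty | queues: N=1 E=0 S=0 W=0
Step 5 [EW]: N:wait,E:empty,S:wait,W:empty | queues: N=1 E=0 S=0 W=0
Step 6 [EW]: N:wait,E:empty,S:wait,W:empty | queues: N=1 E=0 S=0 W=0
Cars crossed by step 6: 6

Answer: 6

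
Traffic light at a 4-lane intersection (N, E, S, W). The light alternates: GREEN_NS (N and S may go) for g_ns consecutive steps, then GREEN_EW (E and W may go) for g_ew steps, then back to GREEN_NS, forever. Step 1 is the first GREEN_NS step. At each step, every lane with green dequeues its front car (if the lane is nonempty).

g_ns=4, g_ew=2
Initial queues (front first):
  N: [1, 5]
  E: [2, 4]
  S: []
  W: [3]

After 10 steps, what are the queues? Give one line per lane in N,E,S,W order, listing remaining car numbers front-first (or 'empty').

Step 1 [NS]: N:car1-GO,E:wait,S:empty,W:wait | queues: N=1 E=2 S=0 W=1
Step 2 [NS]: N:car5-GO,E:wait,S:empty,W:wait | queues: N=0 E=2 S=0 W=1
Step 3 [NS]: N:empty,E:wait,S:empty,W:wait | queues: N=0 E=2 S=0 W=1
Step 4 [NS]: N:empty,E:wait,S:empty,W:wait | queues: N=0 E=2 S=0 W=1
Step 5 [EW]: N:wait,E:car2-GO,S:wait,W:car3-GO | queues: N=0 E=1 S=0 W=0
Step 6 [EW]: N:wait,E:car4-GO,S:wait,W:empty | queues: N=0 E=0 S=0 W=0

N: empty
E: empty
S: empty
W: empty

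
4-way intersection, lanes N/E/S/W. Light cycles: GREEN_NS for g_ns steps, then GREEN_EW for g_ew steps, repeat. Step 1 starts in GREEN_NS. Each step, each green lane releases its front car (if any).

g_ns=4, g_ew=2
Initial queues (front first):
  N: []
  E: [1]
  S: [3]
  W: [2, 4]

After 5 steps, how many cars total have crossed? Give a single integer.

Step 1 [NS]: N:empty,E:wait,S:car3-GO,W:wait | queues: N=0 E=1 S=0 W=2
Step 2 [NS]: N:empty,E:wait,S:empty,W:wait | queues: N=0 E=1 S=0 W=2
Step 3 [NS]: N:empty,E:wait,S:empty,W:wait | queues: N=0 E=1 S=0 W=2
Step 4 [NS]: N:empty,E:wait,S:empty,W:wait | queues: N=0 E=1 S=0 W=2
Step 5 [EW]: N:wait,E:car1-GO,S:wait,W:car2-GO | queues: N=0 E=0 S=0 W=1
Cars crossed by step 5: 3

Answer: 3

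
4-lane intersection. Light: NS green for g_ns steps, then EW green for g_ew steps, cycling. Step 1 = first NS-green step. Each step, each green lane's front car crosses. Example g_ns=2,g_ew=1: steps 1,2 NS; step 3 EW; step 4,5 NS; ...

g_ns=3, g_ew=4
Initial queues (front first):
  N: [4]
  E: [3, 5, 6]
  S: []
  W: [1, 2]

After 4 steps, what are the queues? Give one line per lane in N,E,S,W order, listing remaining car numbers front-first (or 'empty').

Step 1 [NS]: N:car4-GO,E:wait,S:empty,W:wait | queues: N=0 E=3 S=0 W=2
Step 2 [NS]: N:empty,E:wait,S:empty,W:wait | queues: N=0 E=3 S=0 W=2
Step 3 [NS]: N:empty,E:wait,S:empty,W:wait | queues: N=0 E=3 S=0 W=2
Step 4 [EW]: N:wait,E:car3-GO,S:wait,W:car1-GO | queues: N=0 E=2 S=0 W=1

N: empty
E: 5 6
S: empty
W: 2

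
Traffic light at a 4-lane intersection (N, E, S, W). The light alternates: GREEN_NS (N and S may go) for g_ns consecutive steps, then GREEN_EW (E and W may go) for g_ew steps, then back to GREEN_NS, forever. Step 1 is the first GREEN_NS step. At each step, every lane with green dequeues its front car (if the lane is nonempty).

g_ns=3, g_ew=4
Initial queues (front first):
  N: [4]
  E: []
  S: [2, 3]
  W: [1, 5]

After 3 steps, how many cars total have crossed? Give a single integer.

Step 1 [NS]: N:car4-GO,E:wait,S:car2-GO,W:wait | queues: N=0 E=0 S=1 W=2
Step 2 [NS]: N:empty,E:wait,S:car3-GO,W:wait | queues: N=0 E=0 S=0 W=2
Step 3 [NS]: N:empty,E:wait,S:empty,W:wait | queues: N=0 E=0 S=0 W=2
Cars crossed by step 3: 3

Answer: 3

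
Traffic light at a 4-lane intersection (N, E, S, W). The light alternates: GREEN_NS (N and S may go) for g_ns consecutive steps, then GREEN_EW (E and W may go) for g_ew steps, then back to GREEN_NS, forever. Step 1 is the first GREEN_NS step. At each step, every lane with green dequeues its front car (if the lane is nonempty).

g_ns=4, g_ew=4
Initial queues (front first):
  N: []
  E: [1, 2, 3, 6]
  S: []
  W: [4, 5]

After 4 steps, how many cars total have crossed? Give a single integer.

Step 1 [NS]: N:empty,E:wait,S:empty,W:wait | queues: N=0 E=4 S=0 W=2
Step 2 [NS]: N:empty,E:wait,S:empty,W:wait | queues: N=0 E=4 S=0 W=2
Step 3 [NS]: N:empty,E:wait,S:empty,W:wait | queues: N=0 E=4 S=0 W=2
Step 4 [NS]: N:empty,E:wait,S:empty,W:wait | queues: N=0 E=4 S=0 W=2
Cars crossed by step 4: 0

Answer: 0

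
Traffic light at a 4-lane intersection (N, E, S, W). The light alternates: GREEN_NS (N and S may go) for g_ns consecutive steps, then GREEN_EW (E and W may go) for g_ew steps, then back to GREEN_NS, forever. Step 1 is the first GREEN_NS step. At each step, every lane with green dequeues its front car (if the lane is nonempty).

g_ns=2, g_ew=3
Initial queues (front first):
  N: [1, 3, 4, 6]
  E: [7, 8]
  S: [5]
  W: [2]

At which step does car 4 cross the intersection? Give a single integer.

Step 1 [NS]: N:car1-GO,E:wait,S:car5-GO,W:wait | queues: N=3 E=2 S=0 W=1
Step 2 [NS]: N:car3-GO,E:wait,S:empty,W:wait | queues: N=2 E=2 S=0 W=1
Step 3 [EW]: N:wait,E:car7-GO,S:wait,W:car2-GO | queues: N=2 E=1 S=0 W=0
Step 4 [EW]: N:wait,E:car8-GO,S:wait,W:empty | queues: N=2 E=0 S=0 W=0
Step 5 [EW]: N:wait,E:empty,S:wait,W:empty | queues: N=2 E=0 S=0 W=0
Step 6 [NS]: N:car4-GO,E:wait,S:empty,W:wait | queues: N=1 E=0 S=0 W=0
Step 7 [NS]: N:car6-GO,E:wait,S:empty,W:wait | queues: N=0 E=0 S=0 W=0
Car 4 crosses at step 6

6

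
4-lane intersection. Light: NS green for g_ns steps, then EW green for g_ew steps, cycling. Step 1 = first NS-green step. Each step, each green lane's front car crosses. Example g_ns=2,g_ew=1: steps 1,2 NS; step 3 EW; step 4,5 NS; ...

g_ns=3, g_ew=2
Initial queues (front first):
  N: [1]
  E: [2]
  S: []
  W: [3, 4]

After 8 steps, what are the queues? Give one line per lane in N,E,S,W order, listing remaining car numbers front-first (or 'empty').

Step 1 [NS]: N:car1-GO,E:wait,S:empty,W:wait | queues: N=0 E=1 S=0 W=2
Step 2 [NS]: N:empty,E:wait,S:empty,W:wait | queues: N=0 E=1 S=0 W=2
Step 3 [NS]: N:empty,E:wait,S:empty,W:wait | queues: N=0 E=1 S=0 W=2
Step 4 [EW]: N:wait,E:car2-GO,S:wait,W:car3-GO | queues: N=0 E=0 S=0 W=1
Step 5 [EW]: N:wait,E:empty,S:wait,W:car4-GO | queues: N=0 E=0 S=0 W=0

N: empty
E: empty
S: empty
W: empty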